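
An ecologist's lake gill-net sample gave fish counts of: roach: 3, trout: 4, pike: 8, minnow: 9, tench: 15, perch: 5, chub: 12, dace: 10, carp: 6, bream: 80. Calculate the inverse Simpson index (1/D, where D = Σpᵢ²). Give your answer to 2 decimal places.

3.25

Total N = 3+4+8+9+15+5+12+10+6+80 = 152, so the proportions are 0.019737, 0.026316, 0.052632, 0.059211, 0.098684, 0.032895, 0.078947, 0.065789, 0.039474, 0.526316 (working shown to 6 dp, full precision carried).
D = 0.019737² + 0.026316² + 0.052632² + 0.059211² + 0.098684² + 0.032895² + 0.078947² + 0.065789² + 0.039474² + 0.526316² = 0.000390 + 0.000693 + 0.002770 + 0.003506 + 0.009739 + 0.001082 + 0.006233 + 0.004328 + 0.001558 + 0.277008 = 0.307306.
So 1/D = 3.2541, i.e. 3.25 to 2 decimal places.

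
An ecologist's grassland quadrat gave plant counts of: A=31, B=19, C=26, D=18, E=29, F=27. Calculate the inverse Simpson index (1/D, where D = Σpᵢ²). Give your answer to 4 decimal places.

Total N = 31+19+26+18+29+27 = 150, so the proportions are 0.20666667, 0.12666667, 0.17333333, 0.12, 0.19333333, 0.18 (working shown to 8 dp, full precision carried).
D = 0.20666667² + 0.12666667² + 0.17333333² + 0.12² + 0.19333333² + 0.18² = 0.04271111 + 0.01604444 + 0.03004444 + 0.01440000 + 0.03737778 + 0.03240000 = 0.17297778.
So 1/D = 5.781089, i.e. 5.7811 to 4 decimal places.

5.7811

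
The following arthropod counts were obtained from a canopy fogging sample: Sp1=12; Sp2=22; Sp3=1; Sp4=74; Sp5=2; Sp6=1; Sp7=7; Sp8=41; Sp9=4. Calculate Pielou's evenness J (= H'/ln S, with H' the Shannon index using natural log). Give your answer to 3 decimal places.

0.686

Total N = 12+22+1+74+2+1+7+41+4 = 164, so the proportions are 0.07317, 0.13415, 0.0061, 0.45122, 0.0122, 0.0061, 0.04268, 0.25, 0.02439 (working shown to 5 dp, full precision carried).
H' = −Σ pᵢ ln pᵢ = −((-0.19134) + (-0.26948) + (-0.03110) + (-0.35908) + (-0.05374) + (-0.03110) + (-0.13462) + (-0.34657) + (-0.09057)) = 1.50760.
With S = 9 species, ln S = 2.19722, so J = 1.50760/2.19722 = 0.68614, i.e. 0.686 to 3 decimal places.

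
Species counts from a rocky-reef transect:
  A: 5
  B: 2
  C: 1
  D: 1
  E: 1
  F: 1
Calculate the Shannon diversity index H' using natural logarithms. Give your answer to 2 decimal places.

1.54

Total N = 5+2+1+1+1+1 = 11, so the proportions are 0.4545, 0.1818, 0.0909, 0.0909, 0.0909, 0.0909 (working shown to 4 dp, full precision carried).
Each pᵢ ln pᵢ term: 0.4545×(-0.7885)=-0.3584, 0.1818×(-1.7047)=-0.3100, 0.0909×(-2.3979)=-0.2180, 0.0909×(-2.3979)=-0.2180, 0.0909×(-2.3979)=-0.2180, 0.0909×(-2.3979)=-0.2180.
Sum = -1.5403, so H' = 1.54.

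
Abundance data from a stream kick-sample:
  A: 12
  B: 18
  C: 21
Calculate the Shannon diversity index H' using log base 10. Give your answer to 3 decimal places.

0.466

Total N = 12+18+21 = 51, so the proportions are 0.23529, 0.35294, 0.41176 (working shown to 5 dp, full precision carried).
Each pᵢ log₁₀ pᵢ term: 0.23529×(-0.62839)=-0.14786, 0.35294×(-0.45230)=-0.15963, 0.41176×(-0.38535)=-0.15867.
Sum = -0.46616, so H' = 0.466.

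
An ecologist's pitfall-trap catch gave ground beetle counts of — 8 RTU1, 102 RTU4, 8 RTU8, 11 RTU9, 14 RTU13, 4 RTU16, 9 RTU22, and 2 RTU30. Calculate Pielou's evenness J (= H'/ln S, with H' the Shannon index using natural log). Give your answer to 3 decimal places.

Total N = 8+102+8+11+14+4+9+2 = 158, so the proportions are 0.05063, 0.64557, 0.05063, 0.06962, 0.08861, 0.02532, 0.05696, 0.01266 (working shown to 5 dp, full precision carried).
H' = −Σ pᵢ ln pᵢ = −((-0.15105) + (-0.28252) + (-0.15105) + (-0.18552) + (-0.21474) + (-0.09307) + (-0.16322) + (-0.05531)) = 1.29647.
With S = 8 species, ln S = 2.07944, so J = 1.29647/2.07944 = 0.62347, i.e. 0.623 to 3 decimal places.

0.623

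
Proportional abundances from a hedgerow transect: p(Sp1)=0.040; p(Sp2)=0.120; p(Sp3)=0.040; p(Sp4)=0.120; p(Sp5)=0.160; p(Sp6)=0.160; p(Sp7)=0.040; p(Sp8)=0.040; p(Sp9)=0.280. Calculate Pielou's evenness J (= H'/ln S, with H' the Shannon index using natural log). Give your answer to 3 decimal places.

H' = −Σ pᵢ ln pᵢ = −((-0.12876) + (-0.25443) + (-0.12876) + (-0.25443) + (-0.29321) + (-0.29321) + (-0.12876) + (-0.12876) + (-0.35643)) = 1.96674 (working shown to 5 dp, full precision carried).
With S = 9 species, ln S = 2.19722, so J = 1.96674/2.19722 = 0.89510, i.e. 0.895 to 3 decimal places.

0.895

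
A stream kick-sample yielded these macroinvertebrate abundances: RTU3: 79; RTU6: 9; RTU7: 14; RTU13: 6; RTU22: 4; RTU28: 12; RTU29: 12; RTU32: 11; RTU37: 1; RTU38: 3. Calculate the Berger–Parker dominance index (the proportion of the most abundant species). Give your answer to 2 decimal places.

Total N = 79+9+14+6+4+12+12+11+1+3 = 151, so the proportions are 0.5232, 0.0596, 0.0927, 0.0397, 0.0265, 0.0795, 0.0795, 0.0728, 0.0066, 0.0199 (working shown to 4 dp, full precision carried).
The largest proportion is 0.5232, i.e. d = 0.52 to 2 decimal places.

0.52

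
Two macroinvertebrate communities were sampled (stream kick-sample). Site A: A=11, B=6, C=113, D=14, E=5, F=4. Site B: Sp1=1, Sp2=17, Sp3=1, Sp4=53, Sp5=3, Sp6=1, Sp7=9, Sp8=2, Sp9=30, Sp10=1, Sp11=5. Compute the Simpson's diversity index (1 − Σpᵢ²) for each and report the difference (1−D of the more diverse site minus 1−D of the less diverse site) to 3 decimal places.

0.290

Site A: N=153, proportions 0.071895, 0.039216, 0.738562, 0.091503, 0.03268, 0.026144, giving 1−D = 0.437695 (working shown to 6 dp, full precision carried).
Site B: N=123, proportions 0.00813, 0.138211, 0.00813, 0.430894, 0.02439, 0.00813, 0.073171, 0.01626, 0.243902, 0.00813, 0.04065, giving 1−D = 0.727609.
Difference = |0.437695 − 0.727609| = 0.289914, i.e. 0.290 to 3 decimal places.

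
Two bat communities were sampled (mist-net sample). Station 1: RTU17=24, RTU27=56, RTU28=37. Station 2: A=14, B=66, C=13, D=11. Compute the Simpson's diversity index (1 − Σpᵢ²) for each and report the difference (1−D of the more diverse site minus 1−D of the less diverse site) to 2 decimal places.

Station 1: N=117, proportions 0.2051, 0.4786, 0.3162, giving 1−D = 0.6288 (working shown to 4 dp, full precision carried).
Station 2: N=104, proportions 0.1346, 0.6346, 0.125, 0.1058, giving 1−D = 0.5523.
Difference = |0.6288 − 0.5523| = 0.0765, i.e. 0.08 to 2 decimal places.

0.08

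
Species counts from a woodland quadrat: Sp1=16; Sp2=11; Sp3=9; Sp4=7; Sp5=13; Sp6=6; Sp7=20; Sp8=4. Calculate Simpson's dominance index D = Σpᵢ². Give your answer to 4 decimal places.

0.1525

Total N = 16+11+9+7+13+6+20+4 = 86, so the proportions are 0.186047, 0.127907, 0.104651, 0.081395, 0.151163, 0.069767, 0.232558, 0.046512 (working shown to 6 dp, full precision carried).
D = 0.186047² + 0.127907² + 0.104651² + 0.081395² + 0.151163² + 0.069767² + 0.232558² + 0.046512² = 0.034613 + 0.016360 + 0.010952 + 0.006625 + 0.022850 + 0.004867 + 0.054083 + 0.002163 = 0.152515.
To 4 decimal places, D = 0.1525.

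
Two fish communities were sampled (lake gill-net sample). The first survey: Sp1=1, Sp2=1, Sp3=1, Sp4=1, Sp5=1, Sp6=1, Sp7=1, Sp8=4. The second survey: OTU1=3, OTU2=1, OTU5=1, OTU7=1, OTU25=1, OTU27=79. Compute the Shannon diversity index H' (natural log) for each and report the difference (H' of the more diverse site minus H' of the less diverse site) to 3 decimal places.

The first survey: N=11, proportions 0.09091, 0.09091, 0.09091, 0.09091, 0.09091, 0.09091, 0.09091, 0.36364, giving H' = 1.89379 (working shown to 5 dp, full precision carried).
The second survey: N=86, proportions 0.03488, 0.01163, 0.01163, 0.01163, 0.01163, 0.9186, giving H' = 0.40223.
Difference = |1.89379 − 0.40223| = 1.49156, i.e. 1.492 to 3 decimal places.

1.492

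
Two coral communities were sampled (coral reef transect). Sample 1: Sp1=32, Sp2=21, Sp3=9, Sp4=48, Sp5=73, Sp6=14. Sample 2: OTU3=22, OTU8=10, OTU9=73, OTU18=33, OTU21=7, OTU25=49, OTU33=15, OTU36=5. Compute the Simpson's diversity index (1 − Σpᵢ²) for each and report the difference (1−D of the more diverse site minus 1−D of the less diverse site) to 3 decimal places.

Sample 1: N=197, proportions 0.16244, 0.1066, 0.04569, 0.24365, 0.37056, 0.07107, giving 1−D = 0.75843 (working shown to 5 dp, full precision carried).
Sample 2: N=214, proportions 0.1028, 0.04673, 0.34112, 0.15421, 0.03271, 0.22897, 0.07009, 0.02336, giving 1−D = 0.78815.
Difference = |0.75843 − 0.78815| = 0.02972, i.e. 0.030 to 3 decimal places.

0.030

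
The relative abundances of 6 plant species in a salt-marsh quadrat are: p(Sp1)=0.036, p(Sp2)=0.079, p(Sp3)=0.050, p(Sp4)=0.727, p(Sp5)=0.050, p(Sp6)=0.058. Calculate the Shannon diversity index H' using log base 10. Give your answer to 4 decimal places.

0.4415

Each pᵢ log₁₀ pᵢ term (working shown to 6 dp, full precision carried): 0.036×(-1.443697)=-0.051973, 0.079×(-1.102373)=-0.087087, 0.05×(-1.301030)=-0.065051, 0.727×(-0.138466)=-0.100664, 0.05×(-1.301030)=-0.065051, 0.058×(-1.236572)=-0.071721.
Sum = -0.441549, so H' = 0.4415.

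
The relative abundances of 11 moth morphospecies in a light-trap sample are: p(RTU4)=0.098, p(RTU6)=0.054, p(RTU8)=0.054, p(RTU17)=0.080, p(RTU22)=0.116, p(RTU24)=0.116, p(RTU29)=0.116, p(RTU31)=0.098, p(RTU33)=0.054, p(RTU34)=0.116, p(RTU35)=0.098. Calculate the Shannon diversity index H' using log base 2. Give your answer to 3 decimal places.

3.401

Each pᵢ log₂ pᵢ term (working shown to 5 dp, full precision carried): 0.098×(-3.35107)=-0.32841, 0.054×(-4.21090)=-0.22739, 0.054×(-4.21090)=-0.22739, 0.08×(-3.64386)=-0.29151, 0.116×(-3.10780)=-0.36051, 0.116×(-3.10780)=-0.36051, 0.116×(-3.10780)=-0.36051, 0.098×(-3.35107)=-0.32841, 0.054×(-4.21090)=-0.22739, 0.116×(-3.10780)=-0.36051, 0.098×(-3.35107)=-0.32841.
Sum = -3.40091, so H' = 3.401.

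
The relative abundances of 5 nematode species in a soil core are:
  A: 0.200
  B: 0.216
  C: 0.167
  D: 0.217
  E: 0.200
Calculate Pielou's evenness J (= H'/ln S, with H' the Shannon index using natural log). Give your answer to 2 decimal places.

1.00

H' = −Σ pᵢ ln pᵢ = −((-0.3219) + (-0.3310) + (-0.2989) + (-0.3315) + (-0.3219)) = 1.6052 (working shown to 4 dp, full precision carried).
With S = 5 species, ln S = 1.6094, so J = 1.6052/1.6094 = 0.9974, i.e. 1.00 to 2 decimal places.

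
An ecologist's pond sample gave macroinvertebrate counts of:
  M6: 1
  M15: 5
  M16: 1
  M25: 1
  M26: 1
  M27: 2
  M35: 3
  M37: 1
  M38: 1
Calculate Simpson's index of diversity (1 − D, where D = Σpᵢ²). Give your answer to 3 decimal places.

0.828

Total N = 1+5+1+1+1+2+3+1+1 = 16, so the proportions are 0.0625, 0.3125, 0.0625, 0.0625, 0.0625, 0.125, 0.1875, 0.0625, 0.0625 (working shown to 5 dp, full precision carried).
D = 0.0625² + 0.3125² + 0.0625² + 0.0625² + 0.0625² + 0.125² + 0.1875² + 0.0625² + 0.0625² = 0.00391 + 0.09766 + 0.00391 + 0.00391 + 0.00391 + 0.01562 + 0.03516 + 0.00391 + 0.00391 = 0.17188.
So 1 − D = 0.82812, i.e. 0.828 to 3 decimal places.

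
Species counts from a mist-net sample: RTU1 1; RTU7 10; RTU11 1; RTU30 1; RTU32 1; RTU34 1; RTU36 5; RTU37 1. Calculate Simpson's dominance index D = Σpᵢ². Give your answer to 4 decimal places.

0.2971

Total N = 1+10+1+1+1+1+5+1 = 21, so the proportions are 0.047619, 0.47619, 0.047619, 0.047619, 0.047619, 0.047619, 0.238095, 0.047619 (working shown to 6 dp, full precision carried).
D = 0.047619² + 0.47619² + 0.047619² + 0.047619² + 0.047619² + 0.047619² + 0.238095² + 0.047619² = 0.002268 + 0.226757 + 0.002268 + 0.002268 + 0.002268 + 0.002268 + 0.056689 + 0.002268 = 0.297052.
To 4 decimal places, D = 0.2971.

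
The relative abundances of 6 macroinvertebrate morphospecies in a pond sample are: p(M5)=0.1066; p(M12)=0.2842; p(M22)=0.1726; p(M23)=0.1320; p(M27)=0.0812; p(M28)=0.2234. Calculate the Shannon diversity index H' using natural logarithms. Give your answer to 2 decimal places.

1.71

Each pᵢ ln pᵢ term (working shown to 4 dp, full precision carried): 0.1066×(-2.2387)=-0.2386, 0.2842×(-1.2581)=-0.3575, 0.1726×(-1.7568)=-0.3032, 0.132×(-2.0250)=-0.2673, 0.0812×(-2.5108)=-0.2039, 0.2234×(-1.4988)=-0.3348.
Sum = -1.7054, so H' = 1.71.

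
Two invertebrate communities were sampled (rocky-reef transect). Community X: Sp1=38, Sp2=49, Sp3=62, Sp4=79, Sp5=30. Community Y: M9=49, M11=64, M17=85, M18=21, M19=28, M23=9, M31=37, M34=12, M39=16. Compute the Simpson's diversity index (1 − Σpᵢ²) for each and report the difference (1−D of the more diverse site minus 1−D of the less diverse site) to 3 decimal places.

0.060

Community X: N=258, proportions 0.14729, 0.18992, 0.24031, 0.3062, 0.11628, giving 1−D = 0.77721 (working shown to 5 dp, full precision carried).
Community Y: N=321, proportions 0.15265, 0.19938, 0.2648, 0.06542, 0.08723, 0.02804, 0.11526, 0.03738, 0.04984, giving 1−D = 0.83699.
Difference = |0.77721 − 0.83699| = 0.05978, i.e. 0.060 to 3 decimal places.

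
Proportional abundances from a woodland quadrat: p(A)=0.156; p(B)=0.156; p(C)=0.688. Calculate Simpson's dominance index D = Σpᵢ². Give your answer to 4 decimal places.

0.5220

D = 0.156² + 0.156² + 0.688² = 0.024336 + 0.024336 + 0.473344 = 0.522016 (working shown to 6 dp, full precision carried).
To 4 decimal places, D = 0.5220.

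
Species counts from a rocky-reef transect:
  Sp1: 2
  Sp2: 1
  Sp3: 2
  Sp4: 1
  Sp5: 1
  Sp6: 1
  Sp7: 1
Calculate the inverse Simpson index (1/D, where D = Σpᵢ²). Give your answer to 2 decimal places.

6.23

Total N = 2+1+2+1+1+1+1 = 9, so the proportions are 0.222222, 0.111111, 0.222222, 0.111111, 0.111111, 0.111111, 0.111111 (working shown to 6 dp, full precision carried).
D = 0.222222² + 0.111111² + 0.222222² + 0.111111² + 0.111111² + 0.111111² + 0.111111² = 0.049383 + 0.012346 + 0.049383 + 0.012346 + 0.012346 + 0.012346 + 0.012346 = 0.160494.
So 1/D = 6.2308, i.e. 6.23 to 2 decimal places.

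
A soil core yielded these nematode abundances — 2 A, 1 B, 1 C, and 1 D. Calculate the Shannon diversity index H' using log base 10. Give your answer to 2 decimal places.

Total N = 2+1+1+1 = 5, so the proportions are 0.4, 0.2, 0.2, 0.2 (working shown to 4 dp, full precision carried).
Each pᵢ log₁₀ pᵢ term: 0.4×(-0.3979)=-0.1592, 0.2×(-0.6990)=-0.1398, 0.2×(-0.6990)=-0.1398, 0.2×(-0.6990)=-0.1398.
Sum = -0.5786, so H' = 0.58.

0.58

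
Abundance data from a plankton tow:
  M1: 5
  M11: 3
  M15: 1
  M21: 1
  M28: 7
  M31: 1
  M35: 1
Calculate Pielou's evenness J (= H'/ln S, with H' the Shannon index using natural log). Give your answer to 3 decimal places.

Total N = 5+3+1+1+7+1+1 = 19, so the proportions are 0.26316, 0.15789, 0.05263, 0.05263, 0.36842, 0.05263, 0.05263 (working shown to 5 dp, full precision carried).
H' = −Σ pᵢ ln pᵢ = −((-0.35132) + (-0.29145) + (-0.15497) + (-0.15497) + (-0.36788) + (-0.15497) + (-0.15497)) = 1.63052.
With S = 7 species, ln S = 1.94591, so J = 1.63052/1.94591 = 0.83792, i.e. 0.838 to 3 decimal places.

0.838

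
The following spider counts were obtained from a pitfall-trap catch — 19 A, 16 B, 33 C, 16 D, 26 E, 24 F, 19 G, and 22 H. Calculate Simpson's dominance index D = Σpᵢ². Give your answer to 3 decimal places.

Total N = 19+16+33+16+26+24+19+22 = 175, so the proportions are 0.10857, 0.09143, 0.18857, 0.09143, 0.14857, 0.13714, 0.10857, 0.12571 (working shown to 5 dp, full precision carried).
D = 0.10857² + 0.09143² + 0.18857² + 0.09143² + 0.14857² + 0.13714² + 0.10857² + 0.12571² = 0.01179 + 0.00836 + 0.03556 + 0.00836 + 0.02207 + 0.01881 + 0.01179 + 0.01580 = 0.13254.
To 3 decimal places, D = 0.133.

0.133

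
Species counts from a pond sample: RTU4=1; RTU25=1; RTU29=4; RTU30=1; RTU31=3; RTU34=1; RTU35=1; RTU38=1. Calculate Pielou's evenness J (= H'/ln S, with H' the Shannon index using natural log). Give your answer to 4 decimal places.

Total N = 1+1+4+1+3+1+1+1 = 13, so the proportions are 0.076923, 0.076923, 0.307692, 0.076923, 0.230769, 0.076923, 0.076923, 0.076923 (working shown to 6 dp, full precision carried).
H' = −Σ pᵢ ln pᵢ = −((-0.197304) + (-0.197304) + (-0.362663) + (-0.197304) + (-0.338385) + (-0.197304) + (-0.197304) + (-0.197304)) = 1.884871.
With S = 8 species, ln S = 2.079442, so J = 1.884871/2.079442 = 0.906432, i.e. 0.9064 to 4 decimal places.

0.9064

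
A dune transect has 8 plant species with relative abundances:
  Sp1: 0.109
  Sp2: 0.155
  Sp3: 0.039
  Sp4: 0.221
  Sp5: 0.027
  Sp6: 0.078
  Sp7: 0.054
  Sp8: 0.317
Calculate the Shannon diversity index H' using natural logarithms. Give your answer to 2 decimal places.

1.81

Each pᵢ ln pᵢ term (working shown to 4 dp, full precision carried): 0.109×(-2.2164)=-0.2416, 0.155×(-1.8643)=-0.2890, 0.039×(-3.2442)=-0.1265, 0.221×(-1.5096)=-0.3336, 0.027×(-3.6119)=-0.0975, 0.078×(-2.5510)=-0.1990, 0.054×(-2.9188)=-0.1576, 0.317×(-1.1489)=-0.3642.
Sum = -1.8090, so H' = 1.81.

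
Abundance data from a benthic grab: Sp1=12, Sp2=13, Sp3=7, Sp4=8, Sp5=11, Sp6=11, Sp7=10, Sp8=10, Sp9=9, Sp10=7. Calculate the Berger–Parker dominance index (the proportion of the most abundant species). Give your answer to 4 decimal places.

Total N = 12+13+7+8+11+11+10+10+9+7 = 98, so the proportions are 0.122449, 0.132653, 0.071429, 0.081633, 0.112245, 0.112245, 0.102041, 0.102041, 0.091837, 0.071429 (working shown to 6 dp, full precision carried).
The largest proportion is 0.132653, i.e. d = 0.1327 to 4 decimal places.

0.1327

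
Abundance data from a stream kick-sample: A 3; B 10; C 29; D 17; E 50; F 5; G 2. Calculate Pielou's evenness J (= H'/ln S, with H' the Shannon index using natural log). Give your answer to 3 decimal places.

Total N = 3+10+29+17+50+5+2 = 116, so the proportions are 0.02586, 0.08621, 0.25, 0.14655, 0.43103, 0.0431, 0.01724 (working shown to 5 dp, full precision carried).
H' = −Σ pᵢ ln pᵢ = −((-0.09453) + (-0.21129) + (-0.34657) + (-0.28143) + (-0.36274) + (-0.13552) + (-0.07001)) = 1.50210.
With S = 7 species, ln S = 1.94591, so J = 1.50210/1.94591 = 0.77193, i.e. 0.772 to 3 decimal places.

0.772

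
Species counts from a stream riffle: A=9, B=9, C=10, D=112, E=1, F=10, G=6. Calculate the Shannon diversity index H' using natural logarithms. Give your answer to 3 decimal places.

Total N = 9+9+10+112+1+10+6 = 157, so the proportions are 0.05732, 0.05732, 0.06369, 0.71338, 0.00637, 0.06369, 0.03822 (working shown to 5 dp, full precision carried).
Each pᵢ ln pᵢ term: 0.05732×(-2.85902)=-0.16389, 0.05732×(-2.85902)=-0.16389, 0.06369×(-2.75366)=-0.17539, 0.71338×(-0.33775)=-0.24094, 0.00637×(-5.05625)=-0.03221, 0.06369×(-2.75366)=-0.17539, 0.03822×(-3.26449)=-0.12476.
Sum = -1.07647, so H' = 1.076.

1.076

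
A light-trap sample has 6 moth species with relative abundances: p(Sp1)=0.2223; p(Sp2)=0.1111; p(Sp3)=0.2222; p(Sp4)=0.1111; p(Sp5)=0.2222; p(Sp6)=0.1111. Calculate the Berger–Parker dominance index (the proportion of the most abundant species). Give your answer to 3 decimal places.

0.222

The largest proportion is 0.2223, i.e. d = 0.222 to 3 decimal places.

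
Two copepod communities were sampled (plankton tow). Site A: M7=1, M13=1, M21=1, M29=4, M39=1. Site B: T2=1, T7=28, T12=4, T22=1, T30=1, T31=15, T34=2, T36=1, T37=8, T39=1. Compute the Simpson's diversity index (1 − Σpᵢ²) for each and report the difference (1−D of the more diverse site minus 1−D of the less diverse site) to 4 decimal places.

0.0269

Site A: N=8, proportions 0.125, 0.125, 0.125, 0.5, 0.125, giving 1−D = 0.687500 (working shown to 6 dp, full precision carried).
Site B: N=62, proportions 0.016129, 0.451613, 0.064516, 0.016129, 0.016129, 0.241935, 0.032258, 0.016129, 0.129032, 0.016129, giving 1−D = 0.714360.
Difference = |0.687500 − 0.714360| = 0.026860, i.e. 0.0269 to 4 decimal places.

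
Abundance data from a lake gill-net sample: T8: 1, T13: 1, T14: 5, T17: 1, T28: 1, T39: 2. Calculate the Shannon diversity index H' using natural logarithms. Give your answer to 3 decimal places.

1.540

Total N = 1+1+5+1+1+2 = 11, so the proportions are 0.09091, 0.09091, 0.45455, 0.09091, 0.09091, 0.18182 (working shown to 5 dp, full precision carried).
Each pᵢ ln pᵢ term: 0.09091×(-2.39790)=-0.21799, 0.09091×(-2.39790)=-0.21799, 0.45455×(-0.78846)=-0.35839, 0.09091×(-2.39790)=-0.21799, 0.09091×(-2.39790)=-0.21799, 0.18182×(-1.70475)=-0.30995.
Sum = -1.54031, so H' = 1.540.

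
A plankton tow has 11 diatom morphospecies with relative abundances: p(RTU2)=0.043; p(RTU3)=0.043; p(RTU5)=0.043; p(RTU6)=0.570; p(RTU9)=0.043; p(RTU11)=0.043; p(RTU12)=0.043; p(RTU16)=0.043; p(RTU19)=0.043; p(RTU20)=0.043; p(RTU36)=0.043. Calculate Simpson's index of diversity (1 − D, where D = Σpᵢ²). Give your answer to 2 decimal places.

0.66

D = 0.043² + 0.043² + 0.043² + 0.57² + 0.043² + 0.043² + 0.043² + 0.043² + 0.043² + 0.043² + 0.043² = 0.0018 + 0.0018 + 0.0018 + 0.3249 + 0.0018 + 0.0018 + 0.0018 + 0.0018 + 0.0018 + 0.0018 + 0.0018 = 0.3434 (working shown to 4 dp, full precision carried).
So 1 − D = 0.6566, i.e. 0.66 to 2 decimal places.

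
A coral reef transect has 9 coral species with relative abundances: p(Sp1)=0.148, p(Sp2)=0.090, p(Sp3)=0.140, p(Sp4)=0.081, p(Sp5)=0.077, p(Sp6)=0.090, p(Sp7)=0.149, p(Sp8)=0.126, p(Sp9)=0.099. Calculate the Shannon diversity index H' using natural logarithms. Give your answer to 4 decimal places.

Each pᵢ ln pᵢ term (working shown to 6 dp, full precision carried): 0.148×(-1.910543)=-0.282760, 0.09×(-2.407946)=-0.216715, 0.14×(-1.966113)=-0.275256, 0.081×(-2.513306)=-0.203578, 0.077×(-2.563950)=-0.197424, 0.09×(-2.407946)=-0.216715, 0.149×(-1.903809)=-0.283668, 0.126×(-2.071473)=-0.261006, 0.099×(-2.312635)=-0.228951.
Sum = -2.166072, so H' = 2.1661.

2.1661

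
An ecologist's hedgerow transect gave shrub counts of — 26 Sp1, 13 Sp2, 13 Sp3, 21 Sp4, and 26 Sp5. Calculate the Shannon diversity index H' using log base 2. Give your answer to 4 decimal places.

Total N = 26+13+13+21+26 = 99, so the proportions are 0.262626, 0.131313, 0.131313, 0.212121, 0.262626 (working shown to 6 dp, full precision carried).
Each pᵢ log₂ pᵢ term: 0.262626×(-1.928917)=-0.506584, 0.131313×(-2.928917)=-0.384605, 0.131313×(-2.928917)=-0.384605, 0.212121×(-2.237039)=-0.474523, 0.262626×(-1.928917)=-0.506584.
Sum = -2.256902, so H' = 2.2569.

2.2569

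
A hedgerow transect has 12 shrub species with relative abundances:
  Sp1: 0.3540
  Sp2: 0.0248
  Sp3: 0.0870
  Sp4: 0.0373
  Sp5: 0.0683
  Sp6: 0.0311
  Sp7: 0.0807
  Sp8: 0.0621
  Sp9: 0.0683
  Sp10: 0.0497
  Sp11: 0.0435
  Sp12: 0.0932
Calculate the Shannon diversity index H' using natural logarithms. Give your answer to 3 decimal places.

2.151

Each pᵢ ln pᵢ term (working shown to 5 dp, full precision carried): 0.354×(-1.03846)=-0.36761, 0.0248×(-3.69691)=-0.09168, 0.087×(-2.44185)=-0.21244, 0.0373×(-3.28876)=-0.12267, 0.0683×(-2.68385)=-0.18331, 0.0311×(-3.47055)=-0.10793, 0.0807×(-2.51702)=-0.20312, 0.0621×(-2.77901)=-0.17258, 0.0683×(-2.68385)=-0.18331, 0.0497×(-3.00175)=-0.14919, 0.0435×(-3.13499)=-0.13637, 0.0932×(-2.37301)=-0.22116.
Sum = -2.15138, so H' = 2.151.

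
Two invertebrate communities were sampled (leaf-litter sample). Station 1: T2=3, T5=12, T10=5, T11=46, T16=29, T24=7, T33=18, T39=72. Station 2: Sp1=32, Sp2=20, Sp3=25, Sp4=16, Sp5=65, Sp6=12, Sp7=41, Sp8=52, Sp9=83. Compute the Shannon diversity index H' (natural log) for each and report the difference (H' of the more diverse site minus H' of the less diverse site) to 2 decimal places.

Station 1: N=192, proportions 0.0156, 0.0625, 0.026, 0.2396, 0.151, 0.0365, 0.0938, 0.375, giving H' = 1.6716 (working shown to 4 dp, full precision carried).
Station 2: N=346, proportions 0.0925, 0.0578, 0.0723, 0.0462, 0.1879, 0.0347, 0.1185, 0.1503, 0.2399, giving H' = 2.0277.
Difference = |1.6716 − 2.0277| = 0.3561, i.e. 0.36 to 2 decimal places.

0.36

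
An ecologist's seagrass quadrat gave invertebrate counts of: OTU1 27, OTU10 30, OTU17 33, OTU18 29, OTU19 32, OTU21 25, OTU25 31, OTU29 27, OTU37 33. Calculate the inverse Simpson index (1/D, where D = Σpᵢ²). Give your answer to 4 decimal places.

Total N = 27+30+33+29+32+25+31+27+33 = 267, so the proportions are 0.1011236, 0.11235955, 0.12359551, 0.10861423, 0.11985019, 0.09363296, 0.11610487, 0.1011236, 0.12359551 (working shown to 8 dp, full precision carried).
D = 0.1011236² + 0.11235955² + 0.12359551² + 0.10861423² + 0.11985019² + 0.09363296² + 0.11610487² + 0.1011236² + 0.12359551² = 0.01022598 + 0.01262467 + 0.01527585 + 0.01179705 + 0.01436407 + 0.00876713 + 0.01348034 + 0.01022598 + 0.01527585 = 0.11203692.
So 1/D = 8.925629, i.e. 8.9256 to 4 decimal places.

8.9256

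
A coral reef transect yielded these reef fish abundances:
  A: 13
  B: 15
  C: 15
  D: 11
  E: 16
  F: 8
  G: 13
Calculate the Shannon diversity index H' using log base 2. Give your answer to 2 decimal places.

Total N = 13+15+15+11+16+8+13 = 91, so the proportions are 0.1429, 0.1648, 0.1648, 0.1209, 0.1758, 0.0879, 0.1429 (working shown to 4 dp, full precision carried).
Each pᵢ log₂ pᵢ term: 0.1429×(-2.8074)=-0.4011, 0.1648×(-2.6009)=-0.4287, 0.1648×(-2.6009)=-0.4287, 0.1209×(-3.0484)=-0.3685, 0.1758×(-2.5078)=-0.4409, 0.0879×(-3.5078)=-0.3084, 0.1429×(-2.8074)=-0.4011.
Sum = -2.7773, so H' = 2.78.

2.78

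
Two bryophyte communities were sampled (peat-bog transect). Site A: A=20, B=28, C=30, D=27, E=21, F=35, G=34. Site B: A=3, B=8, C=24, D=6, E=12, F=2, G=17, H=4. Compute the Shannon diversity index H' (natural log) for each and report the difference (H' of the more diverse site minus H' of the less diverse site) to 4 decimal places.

Site A: N=195, proportions 0.102564, 0.14359, 0.153846, 0.138462, 0.107692, 0.179487, 0.174359, giving H' = 1.926803 (working shown to 6 dp, full precision carried).
Site B: N=76, proportions 0.039474, 0.105263, 0.315789, 0.078947, 0.157895, 0.026316, 0.223684, 0.052632, giving H' = 1.806125.
Difference = |1.926803 − 1.806125| = 0.120678, i.e. 0.1207 to 4 decimal places.

0.1207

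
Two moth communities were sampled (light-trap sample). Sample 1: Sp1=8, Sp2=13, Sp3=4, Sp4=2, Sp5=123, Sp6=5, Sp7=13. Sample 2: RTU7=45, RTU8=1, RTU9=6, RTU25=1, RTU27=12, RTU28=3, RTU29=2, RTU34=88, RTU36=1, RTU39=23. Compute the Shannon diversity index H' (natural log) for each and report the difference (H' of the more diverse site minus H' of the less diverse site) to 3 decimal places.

Sample 1: N=168, proportions 0.04762, 0.07738, 0.02381, 0.0119, 0.73214, 0.02976, 0.07738, giving H' = 1.01562 (working shown to 5 dp, full precision carried).
Sample 2: N=182, proportions 0.24725, 0.00549, 0.03297, 0.00549, 0.06593, 0.01648, 0.01099, 0.48352, 0.00549, 0.12637, giving H' = 1.45305.
Difference = |1.01562 − 1.45305| = 0.43743, i.e. 0.437 to 3 decimal places.

0.437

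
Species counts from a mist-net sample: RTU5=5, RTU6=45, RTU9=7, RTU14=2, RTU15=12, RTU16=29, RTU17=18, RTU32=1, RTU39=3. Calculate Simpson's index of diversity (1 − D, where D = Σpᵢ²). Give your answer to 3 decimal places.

0.770

Total N = 5+45+7+2+12+29+18+1+3 = 122, so the proportions are 0.04098, 0.36885, 0.05738, 0.01639, 0.09836, 0.2377, 0.14754, 0.0082, 0.02459 (working shown to 5 dp, full precision carried).
D = 0.04098² + 0.36885² + 0.05738² + 0.01639² + 0.09836² + 0.2377² + 0.14754² + 0.0082² + 0.02459² = 0.00168 + 0.13605 + 0.00329 + 0.00027 + 0.00967 + 0.05650 + 0.02177 + 0.00007 + 0.00060 = 0.22991.
So 1 − D = 0.77009, i.e. 0.770 to 3 decimal places.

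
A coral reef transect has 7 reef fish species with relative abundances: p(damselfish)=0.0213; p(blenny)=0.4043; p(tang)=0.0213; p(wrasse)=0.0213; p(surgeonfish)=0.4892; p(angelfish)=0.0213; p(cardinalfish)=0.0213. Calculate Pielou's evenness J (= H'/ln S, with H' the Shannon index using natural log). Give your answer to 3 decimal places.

H' = −Σ pᵢ ln pᵢ = −((-0.08198) + (-0.36613) + (-0.08198) + (-0.08198) + (-0.34977) + (-0.08198) + (-0.08198)) = 1.12583 (working shown to 5 dp, full precision carried).
With S = 7 species, ln S = 1.94591, so J = 1.12583/1.94591 = 0.57856, i.e. 0.579 to 3 decimal places.

0.579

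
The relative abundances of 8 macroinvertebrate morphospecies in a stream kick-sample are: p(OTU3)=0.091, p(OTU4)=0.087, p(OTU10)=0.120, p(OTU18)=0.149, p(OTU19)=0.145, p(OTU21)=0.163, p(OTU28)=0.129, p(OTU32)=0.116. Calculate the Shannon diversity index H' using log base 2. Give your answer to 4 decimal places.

Each pᵢ log₂ pᵢ term (working shown to 6 dp, full precision carried): 0.091×(-3.457990)=-0.314677, 0.087×(-3.522841)=-0.306487, 0.12×(-3.058894)=-0.367067, 0.149×(-2.746616)=-0.409246, 0.145×(-2.785875)=-0.403952, 0.163×(-2.617056)=-0.426580, 0.129×(-2.954557)=-0.381138, 0.116×(-3.107803)=-0.360505.
Sum = -2.969652, so H' = 2.9697.

2.9697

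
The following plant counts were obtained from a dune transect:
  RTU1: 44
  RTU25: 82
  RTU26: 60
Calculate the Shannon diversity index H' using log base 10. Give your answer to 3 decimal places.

0.463

Total N = 44+82+60 = 186, so the proportions are 0.23656, 0.44086, 0.32258 (working shown to 5 dp, full precision carried).
Each pᵢ log₁₀ pᵢ term: 0.23656×(-0.62606)=-0.14810, 0.44086×(-0.35570)=-0.15681, 0.32258×(-0.49136)=-0.15850.
Sum = -0.46342, so H' = 0.463.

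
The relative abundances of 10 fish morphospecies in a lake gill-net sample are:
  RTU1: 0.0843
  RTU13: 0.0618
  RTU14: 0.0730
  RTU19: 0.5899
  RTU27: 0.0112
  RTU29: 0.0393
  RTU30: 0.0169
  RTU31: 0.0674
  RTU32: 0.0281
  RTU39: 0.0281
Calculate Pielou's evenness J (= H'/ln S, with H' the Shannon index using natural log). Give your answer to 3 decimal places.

0.657

H' = −Σ pᵢ ln pᵢ = −((-0.20851) + (-0.17204) + (-0.19106) + (-0.31135) + (-0.05031) + (-0.12720) + (-0.06896) + (-0.18179) + (-0.10037) + (-0.10037)) = 1.51196 (working shown to 5 dp, full precision carried).
With S = 10 species, ln S = 2.30259, so J = 1.51196/2.30259 = 0.65663, i.e. 0.657 to 3 decimal places.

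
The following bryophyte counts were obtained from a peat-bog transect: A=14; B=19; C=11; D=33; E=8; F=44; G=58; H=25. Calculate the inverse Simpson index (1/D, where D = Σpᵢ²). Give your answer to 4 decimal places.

Total N = 14+19+11+33+8+44+58+25 = 212, so the proportions are 0.06603774, 0.08962264, 0.05188679, 0.15566038, 0.03773585, 0.20754717, 0.27358491, 0.11792453 (working shown to 8 dp, full precision carried).
D = 0.06603774² + 0.08962264² + 0.05188679² + 0.15566038² + 0.03773585² + 0.20754717² + 0.27358491² + 0.11792453² = 0.00436098 + 0.00803222 + 0.00269224 + 0.02423015 + 0.00142399 + 0.04307583 + 0.07484870 + 0.01390619 = 0.17257031.
So 1/D = 5.794740, i.e. 5.7947 to 4 decimal places.

5.7947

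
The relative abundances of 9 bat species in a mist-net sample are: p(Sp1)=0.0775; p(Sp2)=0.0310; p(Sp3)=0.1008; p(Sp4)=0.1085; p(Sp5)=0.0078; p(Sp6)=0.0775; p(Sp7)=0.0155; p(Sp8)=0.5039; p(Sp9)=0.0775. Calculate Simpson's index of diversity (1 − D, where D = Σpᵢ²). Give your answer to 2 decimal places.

D = 0.0775² + 0.031² + 0.1008² + 0.1085² + 0.0078² + 0.0775² + 0.0155² + 0.5039² + 0.0775² = 0.0060 + 0.0010 + 0.0102 + 0.0118 + 0.0001 + 0.0060 + 0.0002 + 0.2539 + 0.0060 = 0.2951 (working shown to 4 dp, full precision carried).
So 1 − D = 0.7049, i.e. 0.70 to 2 decimal places.

0.70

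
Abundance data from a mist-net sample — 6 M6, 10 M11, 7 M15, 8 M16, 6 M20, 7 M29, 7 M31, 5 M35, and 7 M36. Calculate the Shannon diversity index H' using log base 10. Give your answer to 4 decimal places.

Total N = 6+10+7+8+6+7+7+5+7 = 63, so the proportions are 0.095238, 0.15873, 0.111111, 0.126984, 0.095238, 0.111111, 0.111111, 0.079365, 0.111111 (working shown to 6 dp, full precision carried).
Each pᵢ log₁₀ pᵢ term: 0.095238×(-1.021189)=-0.097256, 0.15873×(-0.799341)=-0.126879, 0.111111×(-0.954243)=-0.106027, 0.126984×(-0.896251)=-0.113810, 0.095238×(-1.021189)=-0.097256, 0.111111×(-0.954243)=-0.106027, 0.111111×(-0.954243)=-0.106027, 0.079365×(-1.100371)=-0.087331, 0.111111×(-0.954243)=-0.106027.
Sum = -0.946640, so H' = 0.9466.

0.9466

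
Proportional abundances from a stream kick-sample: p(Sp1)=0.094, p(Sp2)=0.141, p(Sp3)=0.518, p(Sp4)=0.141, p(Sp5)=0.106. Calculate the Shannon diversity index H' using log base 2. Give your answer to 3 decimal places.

1.952

Each pᵢ log₂ pᵢ term (working shown to 5 dp, full precision carried): 0.094×(-3.41120)=-0.32065, 0.141×(-2.82623)=-0.39850, 0.518×(-0.94898)=-0.49157, 0.141×(-2.82623)=-0.39850, 0.106×(-3.23786)=-0.34321.
Sum = -1.95243, so H' = 1.952.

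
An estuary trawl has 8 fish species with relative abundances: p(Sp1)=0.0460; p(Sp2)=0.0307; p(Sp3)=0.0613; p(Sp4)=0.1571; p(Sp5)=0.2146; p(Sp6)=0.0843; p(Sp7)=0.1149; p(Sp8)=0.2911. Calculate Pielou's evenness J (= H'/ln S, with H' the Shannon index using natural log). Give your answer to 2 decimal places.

H' = −Σ pᵢ ln pᵢ = −((-0.1416) + (-0.1069) + (-0.1711) + (-0.2908) + (-0.3303) + (-0.2085) + (-0.2486) + (-0.3592)) = 1.8571 (working shown to 4 dp, full precision carried).
With S = 8 species, ln S = 2.0794, so J = 1.8571/2.0794 = 0.8931, i.e. 0.89 to 2 decimal places.

0.89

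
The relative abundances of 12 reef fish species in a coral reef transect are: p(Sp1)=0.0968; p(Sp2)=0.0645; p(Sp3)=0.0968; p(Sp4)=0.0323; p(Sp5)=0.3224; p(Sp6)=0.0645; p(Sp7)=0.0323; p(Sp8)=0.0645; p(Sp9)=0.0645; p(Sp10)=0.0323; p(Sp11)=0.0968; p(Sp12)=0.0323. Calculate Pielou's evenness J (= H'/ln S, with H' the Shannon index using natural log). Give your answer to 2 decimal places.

H' = −Σ pᵢ ln pᵢ = −((-0.2260) + (-0.1768) + (-0.2260) + (-0.1109) + (-0.3649) + (-0.1768) + (-0.1109) + (-0.1768) + (-0.1768) + (-0.1109) + (-0.2260) + (-0.1109)) = 2.1938 (working shown to 4 dp, full precision carried).
With S = 12 species, ln S = 2.4849, so J = 2.1938/2.4849 = 0.8828, i.e. 0.88 to 2 decimal places.

0.88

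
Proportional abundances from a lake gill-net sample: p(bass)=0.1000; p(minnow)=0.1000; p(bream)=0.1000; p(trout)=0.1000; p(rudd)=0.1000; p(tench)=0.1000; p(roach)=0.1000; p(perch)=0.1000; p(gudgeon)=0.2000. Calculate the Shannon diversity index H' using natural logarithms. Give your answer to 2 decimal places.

Each pᵢ ln pᵢ term (working shown to 4 dp, full precision carried): 0.1×(-2.3026)=-0.2303, 0.1×(-2.3026)=-0.2303, 0.1×(-2.3026)=-0.2303, 0.1×(-2.3026)=-0.2303, 0.1×(-2.3026)=-0.2303, 0.1×(-2.3026)=-0.2303, 0.1×(-2.3026)=-0.2303, 0.1×(-2.3026)=-0.2303, 0.2×(-1.6094)=-0.3219.
Sum = -2.1640, so H' = 2.16.

2.16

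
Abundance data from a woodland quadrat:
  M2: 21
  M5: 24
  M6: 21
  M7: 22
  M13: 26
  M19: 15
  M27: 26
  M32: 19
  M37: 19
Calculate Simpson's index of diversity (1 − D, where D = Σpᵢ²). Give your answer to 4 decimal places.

0.8861

Total N = 21+24+21+22+26+15+26+19+19 = 193, so the proportions are 0.108808, 0.124352, 0.108808, 0.11399, 0.134715, 0.07772, 0.134715, 0.098446, 0.098446 (working shown to 6 dp, full precision carried).
D = 0.108808² + 0.124352² + 0.108808² + 0.11399² + 0.134715² + 0.07772² + 0.134715² + 0.098446² + 0.098446² = 0.011839 + 0.015464 + 0.011839 + 0.012994 + 0.018148 + 0.006040 + 0.018148 + 0.009692 + 0.009692 = 0.113855.
So 1 − D = 0.886145, i.e. 0.8861 to 4 decimal places.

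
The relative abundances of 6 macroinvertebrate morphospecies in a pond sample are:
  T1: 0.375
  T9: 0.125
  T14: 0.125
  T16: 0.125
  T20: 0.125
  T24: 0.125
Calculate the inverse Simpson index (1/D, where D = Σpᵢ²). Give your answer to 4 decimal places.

D = 0.375² + 0.125² + 0.125² + 0.125² + 0.125² + 0.125² = 0.14062500 + 0.01562500 + 0.01562500 + 0.01562500 + 0.01562500 + 0.01562500 = 0.21875000 (working shown to 8 dp, full precision carried).
So 1/D = 4.571429, i.e. 4.5714 to 4 decimal places.

4.5714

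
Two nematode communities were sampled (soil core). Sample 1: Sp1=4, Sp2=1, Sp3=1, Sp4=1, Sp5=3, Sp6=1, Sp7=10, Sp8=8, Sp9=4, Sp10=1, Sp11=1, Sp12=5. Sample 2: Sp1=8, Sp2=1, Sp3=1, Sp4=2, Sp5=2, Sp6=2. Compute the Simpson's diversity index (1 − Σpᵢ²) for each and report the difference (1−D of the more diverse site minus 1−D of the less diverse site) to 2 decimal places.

0.16

Sample 1: N=40, proportions 0.1, 0.025, 0.025, 0.025, 0.075, 0.025, 0.25, 0.2, 0.1, 0.025, 0.025, 0.125, giving 1−D = 0.8525 (working shown to 4 dp, full precision carried).
Sample 2: N=16, proportions 0.5, 0.0625, 0.0625, 0.125, 0.125, 0.125, giving 1−D = 0.6953.
Difference = |0.8525 − 0.6953| = 0.1572, i.e. 0.16 to 2 decimal places.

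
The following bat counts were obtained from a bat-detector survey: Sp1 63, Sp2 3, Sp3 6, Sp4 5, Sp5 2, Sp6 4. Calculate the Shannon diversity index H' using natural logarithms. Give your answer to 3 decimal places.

Total N = 63+3+6+5+2+4 = 83, so the proportions are 0.75904, 0.03614, 0.07229, 0.06024, 0.0241, 0.04819 (working shown to 5 dp, full precision carried).
Each pᵢ ln pᵢ term: 0.75904×(-0.27571)=-0.20927, 0.03614×(-3.32023)=-0.12001, 0.07229×(-2.62708)=-0.18991, 0.06024×(-2.80940)=-0.16924, 0.0241×(-3.72569)=-0.08978, 0.04819×(-3.03255)=-0.14615.
Sum = -0.92435, so H' = 0.924.

0.924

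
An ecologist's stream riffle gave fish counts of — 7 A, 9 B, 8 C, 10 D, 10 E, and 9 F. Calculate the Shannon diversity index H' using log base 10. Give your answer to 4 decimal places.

Total N = 7+9+8+10+10+9 = 53, so the proportions are 0.132075, 0.169811, 0.150943, 0.188679, 0.188679, 0.169811 (working shown to 6 dp, full precision carried).
Each pᵢ log₁₀ pᵢ term: 0.132075×(-0.879178)=-0.116118, 0.169811×(-0.770033)=-0.130760, 0.150943×(-0.821186)=-0.123953, 0.188679×(-0.724276)=-0.136656, 0.188679×(-0.724276)=-0.136656, 0.169811×(-0.770033)=-0.130760.
Sum = -0.774903, so H' = 0.7749.

0.7749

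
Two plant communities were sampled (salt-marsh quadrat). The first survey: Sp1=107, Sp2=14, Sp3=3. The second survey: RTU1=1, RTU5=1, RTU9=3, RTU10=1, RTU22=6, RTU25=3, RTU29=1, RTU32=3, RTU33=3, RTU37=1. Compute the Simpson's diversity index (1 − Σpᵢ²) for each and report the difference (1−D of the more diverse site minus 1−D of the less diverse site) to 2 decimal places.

The first survey: N=124, proportions 0.862903226, 0.112903226, 0.024193548, giving 1−D = 0.242065557 (working shown to 9 dp, full precision carried).
The second survey: N=23, proportions 0.043478261, 0.043478261, 0.130434783, 0.043478261, 0.260869565, 0.130434783, 0.043478261, 0.130434783, 0.130434783, 0.043478261, giving 1−D = 0.854442344.
Difference = |0.242065557 − 0.854442344| = 0.612376787, i.e. 0.61 to 2 decimal places.

0.61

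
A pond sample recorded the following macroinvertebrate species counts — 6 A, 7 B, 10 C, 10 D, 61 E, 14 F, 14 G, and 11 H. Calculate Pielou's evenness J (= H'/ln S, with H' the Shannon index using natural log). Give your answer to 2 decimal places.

0.83

Total N = 6+7+10+10+61+14+14+11 = 133, so the proportions are 0.0451, 0.0526, 0.0752, 0.0752, 0.4586, 0.1053, 0.1053, 0.0827 (working shown to 4 dp, full precision carried).
H' = −Σ pᵢ ln pᵢ = −((-0.1398) + (-0.1550) + (-0.1946) + (-0.1946) + (-0.3575) + (-0.2370) + (-0.2370) + (-0.2061)) = 1.7215.
With S = 8 species, ln S = 2.0794, so J = 1.7215/2.0794 = 0.8279, i.e. 0.83 to 2 decimal places.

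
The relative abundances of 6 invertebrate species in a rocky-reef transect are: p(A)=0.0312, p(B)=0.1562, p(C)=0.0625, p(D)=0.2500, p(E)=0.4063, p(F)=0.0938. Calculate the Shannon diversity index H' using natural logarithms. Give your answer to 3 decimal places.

Each pᵢ ln pᵢ term (working shown to 5 dp, full precision carried): 0.0312×(-3.46734)=-0.10818, 0.1562×(-1.85662)=-0.29000, 0.0625×(-2.77259)=-0.17329, 0.25×(-1.38629)=-0.34657, 0.4063×(-0.90066)=-0.36594, 0.0938×(-2.36659)=-0.22199.
Sum = -1.50597, so H' = 1.506.

1.506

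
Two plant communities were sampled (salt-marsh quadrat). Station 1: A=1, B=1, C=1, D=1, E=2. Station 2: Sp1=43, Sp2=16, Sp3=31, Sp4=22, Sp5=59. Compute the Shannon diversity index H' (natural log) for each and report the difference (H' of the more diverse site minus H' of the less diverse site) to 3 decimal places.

Station 1: N=6, proportions 0.16667, 0.16667, 0.16667, 0.16667, 0.33333, giving H' = 1.56071 (working shown to 5 dp, full precision carried).
Station 2: N=171, proportions 0.25146, 0.09357, 0.18129, 0.12865, 0.34503, giving H' = 1.50936.
Difference = |1.56071 − 1.50936| = 0.05135, i.e. 0.051 to 3 decimal places.

0.051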